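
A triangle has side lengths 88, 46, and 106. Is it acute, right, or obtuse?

obtuse

Compare the square of the longest side to the sum of squares of the other two: 46² + 88² = 9860 < 11236 = 106².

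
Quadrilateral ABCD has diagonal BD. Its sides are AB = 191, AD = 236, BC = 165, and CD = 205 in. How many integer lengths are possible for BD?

From triangle ABD: 45 < BD < 427.
From triangle CBD: 40 < BD < 370.
Intersection: 45 < BD < 370, so integers 46 through 369: 324 values.

324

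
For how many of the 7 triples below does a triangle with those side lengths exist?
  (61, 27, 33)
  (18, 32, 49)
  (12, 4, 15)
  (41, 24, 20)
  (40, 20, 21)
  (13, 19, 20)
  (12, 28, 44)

5

(27,33,61): 27+33 ≤ 61 → not valid
(18,32,49): 18+32 > 49 → valid
(4,12,15): 4+12 > 15 → valid
(20,24,41): 20+24 > 41 → valid
(20,21,40): 20+21 > 40 → valid
(13,19,20): 13+19 > 20 → valid
(12,28,44): 12+28 ≤ 44 → not valid
5 of the 7 triples form a triangle.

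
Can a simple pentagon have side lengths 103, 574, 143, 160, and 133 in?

For a pentagon, each side must be shorter than the sum of the others.
Here the longest side is 574, but the remaining 4 sides sum to only 539.

No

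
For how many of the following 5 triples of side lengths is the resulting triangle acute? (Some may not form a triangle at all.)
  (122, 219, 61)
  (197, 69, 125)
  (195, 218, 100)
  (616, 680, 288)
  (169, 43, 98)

(122,219,61): 61+122 ≤ 219, not a triangle
(197,69,125): 69+125 ≤ 197, not a triangle
(195,218,100): 100²+195² = 48025 > 47524 = 218² → acute
(616,680,288): 288²+616² = 462400 = 680² → right
(169,43,98): 43+98 ≤ 169, not a triangle
1 of the 5 is acute.

1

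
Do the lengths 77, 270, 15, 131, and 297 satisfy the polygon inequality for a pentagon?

A pentagon exists iff every side is shorter than the sum of the others — equivalently, the longest side is less than the sum of the rest.
Longest side 297 < 493 (sum of the remaining 4), so yes.

Yes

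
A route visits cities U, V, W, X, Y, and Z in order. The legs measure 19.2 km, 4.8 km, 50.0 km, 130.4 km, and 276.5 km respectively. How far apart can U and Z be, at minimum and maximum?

The maximum is all hops collinear in one direction: 19.2 + 4.8 + 50.0 + 130.4 + 276.5 = 480.9.
The longest hop is 276.5; the others sum to 204.4. Folding the others back against it leaves at least 276.5 − 204.4 = 72.1.

72.1 ≤ UZ ≤ 480.9 km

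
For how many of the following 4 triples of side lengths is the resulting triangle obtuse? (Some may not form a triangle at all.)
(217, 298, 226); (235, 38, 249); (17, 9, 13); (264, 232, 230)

2

(217,298,226): 217²+226² = 98165 > 88804 = 298² → acute
(235,38,249): 38²+235² = 56669 < 62001 = 249² → obtuse
(17,9,13): 9²+13² = 250 < 289 = 17² → obtuse
(264,232,230): 230²+232² = 106724 > 69696 = 264² → acute
2 of the 4 are obtuse.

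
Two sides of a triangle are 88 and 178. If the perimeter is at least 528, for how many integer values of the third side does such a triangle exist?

4

Triangle inequality: 90 < x < 266. Perimeter ≥ 528 gives x ≥ 528 − 88 − 178 = 262.
So 262 ≤ x < 266; integers 262 through 265: 4 values.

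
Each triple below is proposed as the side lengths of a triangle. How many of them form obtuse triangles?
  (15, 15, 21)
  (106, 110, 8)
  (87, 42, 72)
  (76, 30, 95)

3

(15,15,21): 15²+15² = 450 > 441 = 21² → acute
(106,110,8): 8²+106² = 11300 < 12100 = 110² → obtuse
(87,42,72): 42²+72² = 6948 < 7569 = 87² → obtuse
(76,30,95): 30²+76² = 6676 < 9025 = 95² → obtuse
3 of the 4 are obtuse.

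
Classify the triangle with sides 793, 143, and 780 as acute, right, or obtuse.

Compare the square of the longest side to the sum of squares of the other two: 143² + 780² = 628849 = 793².

right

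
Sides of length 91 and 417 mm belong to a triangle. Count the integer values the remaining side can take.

The third side lies in the open interval (326, 508).
Integers from 327 to 507 inclusive: 507 − 327 + 1 = 181.

181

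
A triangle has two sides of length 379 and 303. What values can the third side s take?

By the triangle inequality, s must be less than 379 + 303 = 682 and greater than |379 − 303| = 76.

76 < s < 682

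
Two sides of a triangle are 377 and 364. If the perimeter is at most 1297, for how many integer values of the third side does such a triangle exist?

Triangle inequality: 13 < x < 741. Perimeter ≤ 1297 gives x ≤ 1297 − 377 − 364 = 556.
So 13 < x ≤ 556; integers 14 through 556: 543 values.

543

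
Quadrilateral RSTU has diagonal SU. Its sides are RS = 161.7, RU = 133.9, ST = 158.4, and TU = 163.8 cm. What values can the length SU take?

27.8 < SU < 295.6

From triangle RSU: |161.7 − 133.9| < SU < 161.7 + 133.9, i.e. 27.8 < SU < 295.6.
From triangle TSU: 5.4 < SU < 322.2.
Both must hold, so SU lies in the intersection.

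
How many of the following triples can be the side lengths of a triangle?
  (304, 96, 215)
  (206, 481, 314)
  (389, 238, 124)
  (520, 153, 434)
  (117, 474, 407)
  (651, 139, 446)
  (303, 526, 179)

4

(96,215,304): 96+215 > 304 → valid
(206,314,481): 206+314 > 481 → valid
(124,238,389): 124+238 ≤ 389 → not valid
(153,434,520): 153+434 > 520 → valid
(117,407,474): 117+407 > 474 → valid
(139,446,651): 139+446 ≤ 651 → not valid
(179,303,526): 179+303 ≤ 526 → not valid
4 of the 7 triples form a triangle.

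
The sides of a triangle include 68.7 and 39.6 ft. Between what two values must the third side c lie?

29.1 < c < 108.3 (ft)

By the triangle inequality, c must be less than 68.7 + 39.6 = 108.3 and greater than |68.7 − 39.6| = 29.1.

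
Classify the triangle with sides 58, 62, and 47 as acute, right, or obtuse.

Compare the square of the longest side to the sum of squares of the other two: 47² + 58² = 5573 > 3844 = 62².

acute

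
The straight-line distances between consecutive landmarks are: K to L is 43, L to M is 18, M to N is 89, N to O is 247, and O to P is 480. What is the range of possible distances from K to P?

83 ≤ KP ≤ 877

The maximum is all hops collinear in one direction: 43 + 18 + 89 + 247 + 480 = 877.
The longest hop is 480; the others sum to 397. Folding the others back against it leaves at least 480 − 397 = 83.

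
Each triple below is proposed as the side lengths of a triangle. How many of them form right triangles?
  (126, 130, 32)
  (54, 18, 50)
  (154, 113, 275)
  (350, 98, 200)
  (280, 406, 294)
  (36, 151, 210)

(126,130,32): 32²+126² = 16900 = 130² → right
(54,18,50): 18²+50² = 2824 < 2916 = 54² → obtuse
(154,113,275): 113+154 ≤ 275, not a triangle
(350,98,200): 98+200 ≤ 350, not a triangle
(280,406,294): 280²+294² = 164836 = 406² → right
(36,151,210): 36+151 ≤ 210, not a triangle
2 of the 6 are right.

2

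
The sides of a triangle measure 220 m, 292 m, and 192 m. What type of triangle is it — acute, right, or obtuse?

Compare the square of the longest side to the sum of squares of the other two: 192² + 220² = 85264 = 292².

right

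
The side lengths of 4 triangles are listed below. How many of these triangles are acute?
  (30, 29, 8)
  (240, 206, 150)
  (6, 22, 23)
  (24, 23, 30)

(30,29,8): 8²+29² = 905 > 900 = 30² → acute
(240,206,150): 150²+206² = 64936 > 57600 = 240² → acute
(6,22,23): 6²+22² = 520 < 529 = 23² → obtuse
(24,23,30): 23²+24² = 1105 > 900 = 30² → acute
3 of the 4 are acute.

3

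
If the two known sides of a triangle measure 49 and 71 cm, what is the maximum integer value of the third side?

119

The third side must be strictly less than 49 + 71 = 120.
The largest integer below 120 is 119.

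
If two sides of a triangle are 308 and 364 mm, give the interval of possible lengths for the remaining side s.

56 < s < 672 (mm)

By the triangle inequality, s must be less than 308 + 364 = 672 and greater than |308 − 364| = 56.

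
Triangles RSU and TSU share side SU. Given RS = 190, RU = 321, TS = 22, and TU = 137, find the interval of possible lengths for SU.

From triangle RSU: |190 − 321| < SU < 190 + 321, i.e. 131 < SU < 511.
From triangle TSU: 115 < SU < 159.
Both must hold, so SU lies in the intersection.

131 < SU < 159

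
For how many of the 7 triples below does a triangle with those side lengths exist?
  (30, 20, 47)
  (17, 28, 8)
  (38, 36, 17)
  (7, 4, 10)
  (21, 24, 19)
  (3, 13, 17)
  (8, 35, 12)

4

(20,30,47): 20+30 > 47 → valid
(8,17,28): 8+17 ≤ 28 → not valid
(17,36,38): 17+36 > 38 → valid
(4,7,10): 4+7 > 10 → valid
(19,21,24): 19+21 > 24 → valid
(3,13,17): 3+13 ≤ 17 → not valid
(8,12,35): 8+12 ≤ 35 → not valid
4 of the 7 triples form a triangle.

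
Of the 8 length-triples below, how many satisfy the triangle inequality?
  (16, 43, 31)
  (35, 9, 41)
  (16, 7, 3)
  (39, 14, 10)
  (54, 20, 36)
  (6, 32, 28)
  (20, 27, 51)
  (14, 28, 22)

(16,31,43): 16+31 > 43 → valid
(9,35,41): 9+35 > 41 → valid
(3,7,16): 3+7 ≤ 16 → not valid
(10,14,39): 10+14 ≤ 39 → not valid
(20,36,54): 20+36 > 54 → valid
(6,28,32): 6+28 > 32 → valid
(20,27,51): 20+27 ≤ 51 → not valid
(14,22,28): 14+22 > 28 → valid
5 of the 8 triples form a triangle.

5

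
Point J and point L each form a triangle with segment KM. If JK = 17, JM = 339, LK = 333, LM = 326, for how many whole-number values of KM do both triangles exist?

33

From triangle JKM: 322 < KM < 356.
From triangle LKM: 7 < KM < 659.
Intersection: 322 < KM < 356, so integers 323 through 355: 33 values.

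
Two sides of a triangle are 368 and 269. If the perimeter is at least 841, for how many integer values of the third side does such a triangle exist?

Triangle inequality: 99 < x < 637. Perimeter ≥ 841 gives x ≥ 841 − 368 − 269 = 204.
So 204 ≤ x < 637; integers 204 through 636: 433 values.

433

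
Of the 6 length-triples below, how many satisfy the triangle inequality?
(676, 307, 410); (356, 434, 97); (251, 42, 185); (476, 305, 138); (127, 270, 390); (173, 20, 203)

3

(307,410,676): 307+410 > 676 → valid
(97,356,434): 97+356 > 434 → valid
(42,185,251): 42+185 ≤ 251 → not valid
(138,305,476): 138+305 ≤ 476 → not valid
(127,270,390): 127+270 > 390 → valid
(20,173,203): 20+173 ≤ 203 → not valid
3 of the 6 triples form a triangle.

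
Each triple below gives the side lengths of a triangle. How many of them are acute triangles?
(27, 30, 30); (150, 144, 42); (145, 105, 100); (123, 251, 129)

1

(27,30,30): 27²+30² = 1629 > 900 = 30² → acute
(150,144,42): 42²+144² = 22500 = 150² → right
(145,105,100): 100²+105² = 21025 = 145² → right
(123,251,129): 123²+129² = 31770 < 63001 = 251² → obtuse
1 of the 4 is acute.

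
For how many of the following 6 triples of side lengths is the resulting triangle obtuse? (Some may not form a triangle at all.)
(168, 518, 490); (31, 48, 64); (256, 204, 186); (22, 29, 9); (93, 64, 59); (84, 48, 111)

4

(168,518,490): 168²+490² = 268324 = 518² → right
(31,48,64): 31²+48² = 3265 < 4096 = 64² → obtuse
(256,204,186): 186²+204² = 76212 > 65536 = 256² → acute
(22,29,9): 9²+22² = 565 < 841 = 29² → obtuse
(93,64,59): 59²+64² = 7577 < 8649 = 93² → obtuse
(84,48,111): 48²+84² = 9360 < 12321 = 111² → obtuse
4 of the 6 are obtuse.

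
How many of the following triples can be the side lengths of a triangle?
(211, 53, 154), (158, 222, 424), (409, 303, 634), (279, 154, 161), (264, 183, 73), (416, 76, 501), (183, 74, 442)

(53,154,211): 53+154 ≤ 211 → not valid
(158,222,424): 158+222 ≤ 424 → not valid
(303,409,634): 303+409 > 634 → valid
(154,161,279): 154+161 > 279 → valid
(73,183,264): 73+183 ≤ 264 → not valid
(76,416,501): 76+416 ≤ 501 → not valid
(74,183,442): 74+183 ≤ 442 → not valid
2 of the 7 triples form a triangle.

2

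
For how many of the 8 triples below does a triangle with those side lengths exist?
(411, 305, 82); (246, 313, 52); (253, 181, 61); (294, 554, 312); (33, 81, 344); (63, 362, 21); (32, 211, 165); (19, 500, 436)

(82,305,411): 82+305 ≤ 411 → not valid
(52,246,313): 52+246 ≤ 313 → not valid
(61,181,253): 61+181 ≤ 253 → not valid
(294,312,554): 294+312 > 554 → valid
(33,81,344): 33+81 ≤ 344 → not valid
(21,63,362): 21+63 ≤ 362 → not valid
(32,165,211): 32+165 ≤ 211 → not valid
(19,436,500): 19+436 ≤ 500 → not valid
1 of the 8 triples forms a triangle.

1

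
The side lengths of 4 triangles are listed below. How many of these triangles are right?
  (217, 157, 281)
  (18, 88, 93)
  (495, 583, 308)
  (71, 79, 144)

(217,157,281): 157²+217² = 71738 < 78961 = 281² → obtuse
(18,88,93): 18²+88² = 8068 < 8649 = 93² → obtuse
(495,583,308): 308²+495² = 339889 = 583² → right
(71,79,144): 71²+79² = 11282 < 20736 = 144² → obtuse
1 of the 4 is right.

1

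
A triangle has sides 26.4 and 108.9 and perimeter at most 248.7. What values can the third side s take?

Triangle inequality alone gives 82.5 < s < 135.3.
The perimeter condition gives s ≤ 248.7 − 26.4 − 108.9 = 113.4.
Intersecting the two: 82.5 < s ≤ 113.4.

82.5 < s ≤ 113.4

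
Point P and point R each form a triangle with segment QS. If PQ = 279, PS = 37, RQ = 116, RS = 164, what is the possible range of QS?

From triangle PQS: |279 − 37| < QS < 279 + 37, i.e. 242 < QS < 316.
From triangle RQS: 48 < QS < 280.
Both must hold, so QS lies in the intersection.

242 < QS < 280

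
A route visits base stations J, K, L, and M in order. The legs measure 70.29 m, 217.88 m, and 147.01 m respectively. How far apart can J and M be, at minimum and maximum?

The maximum is all hops collinear in one direction: 70.29 + 217.88 + 147.01 = 435.18.
The longest hop is 217.88; the others sum to 217.30. Folding the others back against it leaves at least 217.88 − 217.30 = 0.58.

0.58 ≤ JM ≤ 435.18 m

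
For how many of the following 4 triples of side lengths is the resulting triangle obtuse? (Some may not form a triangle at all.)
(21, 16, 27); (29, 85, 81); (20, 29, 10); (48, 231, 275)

(21,16,27): 16²+21² = 697 < 729 = 27² → obtuse
(29,85,81): 29²+81² = 7402 > 7225 = 85² → acute
(20,29,10): 10²+20² = 500 < 841 = 29² → obtuse
(48,231,275): 48²+231² = 55665 < 75625 = 275² → obtuse
3 of the 4 are obtuse.

3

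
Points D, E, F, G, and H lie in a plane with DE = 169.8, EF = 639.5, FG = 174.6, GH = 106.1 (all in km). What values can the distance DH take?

The maximum is all hops collinear in one direction: 169.8 + 639.5 + 174.6 + 106.1 = 1090.0.
The longest hop is 639.5; the others sum to 450.5. Folding the others back against it leaves at least 639.5 − 450.5 = 189.0.

189.0 ≤ DH ≤ 1090.0 km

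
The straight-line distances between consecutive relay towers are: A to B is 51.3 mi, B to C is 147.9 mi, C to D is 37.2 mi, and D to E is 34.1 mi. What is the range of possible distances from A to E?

25.3 ≤ AE ≤ 270.5 mi

The maximum is all hops collinear in one direction: 51.3 + 147.9 + 37.2 + 34.1 = 270.5.
The longest hop is 147.9; the others sum to 122.6. Folding the others back against it leaves at least 147.9 − 122.6 = 25.3.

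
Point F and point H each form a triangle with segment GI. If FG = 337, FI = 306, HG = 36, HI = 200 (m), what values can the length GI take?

From triangle FGI: |337 − 306| < GI < 337 + 306, i.e. 31 < GI < 643.
From triangle HGI: 164 < GI < 236.
Both must hold, so GI lies in the intersection.

164 < GI < 236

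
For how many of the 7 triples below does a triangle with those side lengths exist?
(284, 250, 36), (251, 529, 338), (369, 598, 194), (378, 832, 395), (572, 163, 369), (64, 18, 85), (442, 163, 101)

2

(36,250,284): 36+250 > 284 → valid
(251,338,529): 251+338 > 529 → valid
(194,369,598): 194+369 ≤ 598 → not valid
(378,395,832): 378+395 ≤ 832 → not valid
(163,369,572): 163+369 ≤ 572 → not valid
(18,64,85): 18+64 ≤ 85 → not valid
(101,163,442): 101+163 ≤ 442 → not valid
2 of the 7 triples form a triangle.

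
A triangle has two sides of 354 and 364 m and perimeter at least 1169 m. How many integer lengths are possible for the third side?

Triangle inequality: 10 < x < 718. Perimeter ≥ 1169 gives x ≥ 1169 − 354 − 364 = 451.
So 451 ≤ x < 718; integers 451 through 717: 267 values.

267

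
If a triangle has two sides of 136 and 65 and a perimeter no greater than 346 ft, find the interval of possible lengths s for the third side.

Triangle inequality alone gives 71 < s < 201.
The perimeter condition gives s ≤ 346 − 136 − 65 = 145.
Intersecting the two: 71 < s ≤ 145.

71 < s ≤ 145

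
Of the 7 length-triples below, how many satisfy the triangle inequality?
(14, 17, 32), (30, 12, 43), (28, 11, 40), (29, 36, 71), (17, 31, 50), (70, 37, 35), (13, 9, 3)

1

(14,17,32): 14+17 ≤ 32 → not valid
(12,30,43): 12+30 ≤ 43 → not valid
(11,28,40): 11+28 ≤ 40 → not valid
(29,36,71): 29+36 ≤ 71 → not valid
(17,31,50): 17+31 ≤ 50 → not valid
(35,37,70): 35+37 > 70 → valid
(3,9,13): 3+9 ≤ 13 → not valid
1 of the 7 triples forms a triangle.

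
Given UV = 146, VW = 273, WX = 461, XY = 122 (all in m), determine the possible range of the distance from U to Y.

0 ≤ UY ≤ 1002 m

The maximum is all hops collinear in one direction: 146 + 273 + 461 + 122 = 1002.
The longest hop is 461; the others sum to 541. Since 461 ≤ 541, the path can fold back on itself completely, so the minimum distance is 0.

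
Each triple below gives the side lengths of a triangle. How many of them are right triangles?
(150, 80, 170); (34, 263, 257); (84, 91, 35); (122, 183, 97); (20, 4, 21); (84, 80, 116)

3

(150,80,170): 80²+150² = 28900 = 170² → right
(34,263,257): 34²+257² = 67205 < 69169 = 263² → obtuse
(84,91,35): 35²+84² = 8281 = 91² → right
(122,183,97): 97²+122² = 24293 < 33489 = 183² → obtuse
(20,4,21): 4²+20² = 416 < 441 = 21² → obtuse
(84,80,116): 80²+84² = 13456 = 116² → right
3 of the 6 are right.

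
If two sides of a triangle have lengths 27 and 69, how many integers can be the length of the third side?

The third side lies in the open interval (42, 96).
Integers from 43 to 95 inclusive: 95 − 43 + 1 = 53.

53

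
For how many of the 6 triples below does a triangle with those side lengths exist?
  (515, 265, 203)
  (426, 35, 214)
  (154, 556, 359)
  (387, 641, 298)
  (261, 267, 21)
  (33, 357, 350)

3

(203,265,515): 203+265 ≤ 515 → not valid
(35,214,426): 35+214 ≤ 426 → not valid
(154,359,556): 154+359 ≤ 556 → not valid
(298,387,641): 298+387 > 641 → valid
(21,261,267): 21+261 > 267 → valid
(33,350,357): 33+350 > 357 → valid
3 of the 6 triples form a triangle.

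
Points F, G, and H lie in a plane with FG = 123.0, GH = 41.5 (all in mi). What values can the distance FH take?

By the triangle inequality, |123.0 − 41.5| ≤ FH ≤ 123.0 + 41.5.

81.5 ≤ FH ≤ 164.5 mi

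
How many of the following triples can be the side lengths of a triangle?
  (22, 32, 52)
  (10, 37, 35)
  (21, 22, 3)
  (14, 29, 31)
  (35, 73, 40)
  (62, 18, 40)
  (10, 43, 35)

(22,32,52): 22+32 > 52 → valid
(10,35,37): 10+35 > 37 → valid
(3,21,22): 3+21 > 22 → valid
(14,29,31): 14+29 > 31 → valid
(35,40,73): 35+40 > 73 → valid
(18,40,62): 18+40 ≤ 62 → not valid
(10,35,43): 10+35 > 43 → valid
6 of the 7 triples form a triangle.

6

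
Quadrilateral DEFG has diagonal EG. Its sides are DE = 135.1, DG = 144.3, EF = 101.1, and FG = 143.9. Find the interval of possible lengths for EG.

42.8 < EG < 245.0

From triangle DEG: |135.1 − 144.3| < EG < 135.1 + 144.3, i.e. 9.2 < EG < 279.4.
From triangle FEG: 42.8 < EG < 245.0.
Both must hold, so EG lies in the intersection.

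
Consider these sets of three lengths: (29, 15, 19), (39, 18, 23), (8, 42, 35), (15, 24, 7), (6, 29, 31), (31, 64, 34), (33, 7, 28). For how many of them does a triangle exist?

6

(15,19,29): 15+19 > 29 → valid
(18,23,39): 18+23 > 39 → valid
(8,35,42): 8+35 > 42 → valid
(7,15,24): 7+15 ≤ 24 → not valid
(6,29,31): 6+29 > 31 → valid
(31,34,64): 31+34 > 64 → valid
(7,28,33): 7+28 > 33 → valid
6 of the 7 triples form a triangle.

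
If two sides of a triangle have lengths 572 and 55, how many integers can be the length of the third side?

109

The third side lies in the open interval (517, 627).
Integers from 518 to 626 inclusive: 626 − 518 + 1 = 109.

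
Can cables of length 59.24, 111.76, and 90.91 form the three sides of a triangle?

Yes

The longest side is 111.76, and the other two sum to 150.15.
Since 150.15 > 111.76, the triangle inequality holds.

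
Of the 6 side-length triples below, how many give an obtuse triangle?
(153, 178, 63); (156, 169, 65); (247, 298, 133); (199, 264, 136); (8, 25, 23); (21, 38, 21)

(153,178,63): 63²+153² = 27378 < 31684 = 178² → obtuse
(156,169,65): 65²+156² = 28561 = 169² → right
(247,298,133): 133²+247² = 78698 < 88804 = 298² → obtuse
(199,264,136): 136²+199² = 58097 < 69696 = 264² → obtuse
(8,25,23): 8²+23² = 593 < 625 = 25² → obtuse
(21,38,21): 21²+21² = 882 < 1444 = 38² → obtuse
5 of the 6 are obtuse.

5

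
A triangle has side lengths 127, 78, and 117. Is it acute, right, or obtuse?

Compare the square of the longest side to the sum of squares of the other two: 78² + 117² = 19773 > 16129 = 127².

acute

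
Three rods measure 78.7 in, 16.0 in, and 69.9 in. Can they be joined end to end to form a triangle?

Yes

The longest side is 78.7, and the other two sum to 85.9.
Since 85.9 > 78.7, the triangle inequality holds.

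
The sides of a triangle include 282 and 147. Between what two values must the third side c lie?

By the triangle inequality, c must be less than 282 + 147 = 429 and greater than |282 − 147| = 135.

135 < c < 429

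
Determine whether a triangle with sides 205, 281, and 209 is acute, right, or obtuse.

acute

Compare the square of the longest side to the sum of squares of the other two: 205² + 209² = 85706 > 78961 = 281².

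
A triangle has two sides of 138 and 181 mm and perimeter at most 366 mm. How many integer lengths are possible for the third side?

4

Triangle inequality: 43 < x < 319. Perimeter ≤ 366 gives x ≤ 366 − 138 − 181 = 47.
So 43 < x ≤ 47; integers 44 through 47: 4 values.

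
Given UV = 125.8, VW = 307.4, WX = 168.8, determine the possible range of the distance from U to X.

12.8 ≤ UX ≤ 602.0

The maximum is all hops collinear in one direction: 125.8 + 307.4 + 168.8 = 602.0.
The longest hop is 307.4; the others sum to 294.6. Folding the others back against it leaves at least 307.4 − 294.6 = 12.8.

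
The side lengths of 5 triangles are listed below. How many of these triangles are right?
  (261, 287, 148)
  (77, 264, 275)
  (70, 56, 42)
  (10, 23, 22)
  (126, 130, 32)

(261,287,148): 148²+261² = 90025 > 82369 = 287² → acute
(77,264,275): 77²+264² = 75625 = 275² → right
(70,56,42): 42²+56² = 4900 = 70² → right
(10,23,22): 10²+22² = 584 > 529 = 23² → acute
(126,130,32): 32²+126² = 16900 = 130² → right
3 of the 5 are right.

3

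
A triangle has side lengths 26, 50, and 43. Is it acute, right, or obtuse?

acute

Compare the square of the longest side to the sum of squares of the other two: 26² + 43² = 2525 > 2500 = 50².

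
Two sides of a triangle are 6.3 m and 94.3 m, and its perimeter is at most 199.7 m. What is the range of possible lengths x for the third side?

Triangle inequality alone gives 88.0 < x < 100.6.
The perimeter condition gives x ≤ 199.7 − 6.3 − 94.3 = 99.1.
Intersecting the two: 88.0 < x ≤ 99.1.

88.0 < x ≤ 99.1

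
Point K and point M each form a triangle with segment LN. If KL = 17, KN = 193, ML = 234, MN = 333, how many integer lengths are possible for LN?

From triangle KLN: 176 < LN < 210.
From triangle MLN: 99 < LN < 567.
Intersection: 176 < LN < 210, so integers 177 through 209: 33 values.

33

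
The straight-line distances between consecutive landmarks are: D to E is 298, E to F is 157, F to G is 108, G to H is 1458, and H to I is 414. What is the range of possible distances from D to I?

The maximum is all hops collinear in one direction: 298 + 157 + 108 + 1458 + 414 = 2435.
The longest hop is 1458; the others sum to 977. Folding the others back against it leaves at least 1458 − 977 = 481.

481 ≤ DI ≤ 2435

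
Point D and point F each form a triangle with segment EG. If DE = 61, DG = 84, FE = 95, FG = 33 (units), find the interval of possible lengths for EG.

62 < EG < 128

From triangle DEG: |61 − 84| < EG < 61 + 84, i.e. 23 < EG < 145.
From triangle FEG: 62 < EG < 128.
Both must hold, so EG lies in the intersection.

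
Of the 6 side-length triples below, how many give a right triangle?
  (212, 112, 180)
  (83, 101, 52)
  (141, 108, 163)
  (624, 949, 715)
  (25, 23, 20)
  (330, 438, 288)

3

(212,112,180): 112²+180² = 44944 = 212² → right
(83,101,52): 52²+83² = 9593 < 10201 = 101² → obtuse
(141,108,163): 108²+141² = 31545 > 26569 = 163² → acute
(624,949,715): 624²+715² = 900601 = 949² → right
(25,23,20): 20²+23² = 929 > 625 = 25² → acute
(330,438,288): 288²+330² = 191844 = 438² → right
3 of the 6 are right.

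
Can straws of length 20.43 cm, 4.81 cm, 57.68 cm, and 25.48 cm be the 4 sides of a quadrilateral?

No

For a quadrilateral, each side must be shorter than the sum of the others.
Here the longest side is 57.68, but the remaining 3 sides sum to only 50.72.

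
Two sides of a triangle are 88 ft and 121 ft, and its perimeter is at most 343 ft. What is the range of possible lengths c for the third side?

Triangle inequality alone gives 33 < c < 209.
The perimeter condition gives c ≤ 343 − 88 − 121 = 134.
Intersecting the two: 33 < c ≤ 134.

33 < c ≤ 134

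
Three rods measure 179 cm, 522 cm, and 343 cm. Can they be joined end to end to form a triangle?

No

The two shorter sides sum to 522, exactly equal to the longest side 522.
That gives only a degenerate (flat) triangle — the inequality must be strict.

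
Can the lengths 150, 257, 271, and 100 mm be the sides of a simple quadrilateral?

Yes

A quadrilateral exists iff every side is shorter than the sum of the others — equivalently, the longest side is less than the sum of the rest.
Longest side 271 < 507 (sum of the remaining 3), so yes.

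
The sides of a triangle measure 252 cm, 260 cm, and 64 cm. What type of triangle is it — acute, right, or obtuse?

Compare the square of the longest side to the sum of squares of the other two: 64² + 252² = 67600 = 260².

right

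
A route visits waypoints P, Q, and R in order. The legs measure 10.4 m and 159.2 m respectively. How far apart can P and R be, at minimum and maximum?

By the triangle inequality, |10.4 − 159.2| ≤ PR ≤ 10.4 + 159.2.

148.8 ≤ PR ≤ 169.6 m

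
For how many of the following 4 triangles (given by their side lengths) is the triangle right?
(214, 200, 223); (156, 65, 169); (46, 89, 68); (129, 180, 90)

(214,200,223): 200²+214² = 85796 > 49729 = 223² → acute
(156,65,169): 65²+156² = 28561 = 169² → right
(46,89,68): 46²+68² = 6740 < 7921 = 89² → obtuse
(129,180,90): 90²+129² = 24741 < 32400 = 180² → obtuse
1 of the 4 is right.

1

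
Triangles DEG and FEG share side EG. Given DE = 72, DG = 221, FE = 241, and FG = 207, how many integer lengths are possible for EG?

143

From triangle DEG: 149 < EG < 293.
From triangle FEG: 34 < EG < 448.
Intersection: 149 < EG < 293, so integers 150 through 292: 143 values.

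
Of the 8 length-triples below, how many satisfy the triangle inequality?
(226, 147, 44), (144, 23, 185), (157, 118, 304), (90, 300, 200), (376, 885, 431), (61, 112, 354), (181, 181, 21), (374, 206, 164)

(44,147,226): 44+147 ≤ 226 → not valid
(23,144,185): 23+144 ≤ 185 → not valid
(118,157,304): 118+157 ≤ 304 → not valid
(90,200,300): 90+200 ≤ 300 → not valid
(376,431,885): 376+431 ≤ 885 → not valid
(61,112,354): 61+112 ≤ 354 → not valid
(21,181,181): 21+181 > 181 → valid
(164,206,374): 164+206 ≤ 374 → not valid
1 of the 8 triples forms a triangle.

1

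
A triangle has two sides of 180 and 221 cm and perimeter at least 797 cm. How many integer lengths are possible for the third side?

5

Triangle inequality: 41 < x < 401. Perimeter ≥ 797 gives x ≥ 797 − 180 − 221 = 396.
So 396 ≤ x < 401; integers 396 through 400: 5 values.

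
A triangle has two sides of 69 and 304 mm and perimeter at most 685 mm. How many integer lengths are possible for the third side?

Triangle inequality: 235 < x < 373. Perimeter ≤ 685 gives x ≤ 685 − 69 − 304 = 312.
So 235 < x ≤ 312; integers 236 through 312: 77 values.

77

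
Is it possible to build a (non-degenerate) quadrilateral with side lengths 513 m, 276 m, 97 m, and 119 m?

For a quadrilateral, each side must be shorter than the sum of the others.
Here the longest side is 513, but the remaining 3 sides sum to only 492.

No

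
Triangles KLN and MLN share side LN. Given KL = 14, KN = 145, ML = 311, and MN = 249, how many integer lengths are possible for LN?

27

From triangle KLN: 131 < LN < 159.
From triangle MLN: 62 < LN < 560.
Intersection: 131 < LN < 159, so integers 132 through 158: 27 values.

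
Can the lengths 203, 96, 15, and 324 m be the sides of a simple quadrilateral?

No

For a quadrilateral, each side must be shorter than the sum of the others.
Here the longest side is 324, but the remaining 3 sides sum to only 314.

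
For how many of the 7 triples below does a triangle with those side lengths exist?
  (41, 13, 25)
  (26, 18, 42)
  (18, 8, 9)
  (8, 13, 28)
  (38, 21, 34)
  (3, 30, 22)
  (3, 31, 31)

(13,25,41): 13+25 ≤ 41 → not valid
(18,26,42): 18+26 > 42 → valid
(8,9,18): 8+9 ≤ 18 → not valid
(8,13,28): 8+13 ≤ 28 → not valid
(21,34,38): 21+34 > 38 → valid
(3,22,30): 3+22 ≤ 30 → not valid
(3,31,31): 3+31 > 31 → valid
3 of the 7 triples form a triangle.

3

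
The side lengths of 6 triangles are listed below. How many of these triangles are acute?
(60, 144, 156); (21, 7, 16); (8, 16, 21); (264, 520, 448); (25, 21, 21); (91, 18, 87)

(60,144,156): 60²+144² = 24336 = 156² → right
(21,7,16): 7²+16² = 305 < 441 = 21² → obtuse
(8,16,21): 8²+16² = 320 < 441 = 21² → obtuse
(264,520,448): 264²+448² = 270400 = 520² → right
(25,21,21): 21²+21² = 882 > 625 = 25² → acute
(91,18,87): 18²+87² = 7893 < 8281 = 91² → obtuse
1 of the 6 is acute.

1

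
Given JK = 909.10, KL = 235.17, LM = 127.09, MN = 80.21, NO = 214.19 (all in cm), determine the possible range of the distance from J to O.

252.44 ≤ JO ≤ 1565.76 cm

The maximum is all hops collinear in one direction: 909.10 + 235.17 + 127.09 + 80.21 + 214.19 = 1565.76.
The longest hop is 909.10; the others sum to 656.66. Folding the others back against it leaves at least 909.10 − 656.66 = 252.44.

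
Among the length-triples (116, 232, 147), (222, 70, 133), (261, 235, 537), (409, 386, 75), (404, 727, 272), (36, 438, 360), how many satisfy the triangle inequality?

(116,147,232): 116+147 > 232 → valid
(70,133,222): 70+133 ≤ 222 → not valid
(235,261,537): 235+261 ≤ 537 → not valid
(75,386,409): 75+386 > 409 → valid
(272,404,727): 272+404 ≤ 727 → not valid
(36,360,438): 36+360 ≤ 438 → not valid
2 of the 6 triples form a triangle.

2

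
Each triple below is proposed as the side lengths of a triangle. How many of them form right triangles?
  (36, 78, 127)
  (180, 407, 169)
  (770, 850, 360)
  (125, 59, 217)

1

(36,78,127): 36+78 ≤ 127, not a triangle
(180,407,169): 169+180 ≤ 407, not a triangle
(770,850,360): 360²+770² = 722500 = 850² → right
(125,59,217): 59+125 ≤ 217, not a triangle
1 of the 4 is right.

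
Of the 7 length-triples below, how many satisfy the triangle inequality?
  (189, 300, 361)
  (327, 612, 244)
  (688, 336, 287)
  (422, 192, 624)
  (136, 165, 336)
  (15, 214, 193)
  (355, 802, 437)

(189,300,361): 189+300 > 361 → valid
(244,327,612): 244+327 ≤ 612 → not valid
(287,336,688): 287+336 ≤ 688 → not valid
(192,422,624): 192+422 ≤ 624 → not valid
(136,165,336): 136+165 ≤ 336 → not valid
(15,193,214): 15+193 ≤ 214 → not valid
(355,437,802): 355+437 ≤ 802 → not valid
1 of the 7 triples forms a triangle.

1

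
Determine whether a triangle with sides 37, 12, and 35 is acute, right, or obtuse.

right

Compare the square of the longest side to the sum of squares of the other two: 12² + 35² = 1369 = 37².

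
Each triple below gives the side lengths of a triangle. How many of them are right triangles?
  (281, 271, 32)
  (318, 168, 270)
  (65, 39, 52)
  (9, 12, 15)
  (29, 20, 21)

4

(281,271,32): 32²+271² = 74465 < 78961 = 281² → obtuse
(318,168,270): 168²+270² = 101124 = 318² → right
(65,39,52): 39²+52² = 4225 = 65² → right
(9,12,15): 9²+12² = 225 = 15² → right
(29,20,21): 20²+21² = 841 = 29² → right
4 of the 5 are right.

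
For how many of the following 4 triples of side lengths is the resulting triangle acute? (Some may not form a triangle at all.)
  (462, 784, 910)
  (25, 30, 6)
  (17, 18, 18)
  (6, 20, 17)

(462,784,910): 462²+784² = 828100 = 910² → right
(25,30,6): 6²+25² = 661 < 900 = 30² → obtuse
(17,18,18): 17²+18² = 613 > 324 = 18² → acute
(6,20,17): 6²+17² = 325 < 400 = 20² → obtuse
1 of the 4 is acute.

1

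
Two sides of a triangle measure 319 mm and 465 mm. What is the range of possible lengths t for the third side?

By the triangle inequality, t must be less than 319 + 465 = 784 and greater than |319 − 465| = 146.

146 < t < 784 (mm)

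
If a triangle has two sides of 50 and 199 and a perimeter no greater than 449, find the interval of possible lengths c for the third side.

Triangle inequality alone gives 149 < c < 249.
The perimeter condition gives c ≤ 449 − 50 − 199 = 200.
Intersecting the two: 149 < c ≤ 200.

149 < c ≤ 200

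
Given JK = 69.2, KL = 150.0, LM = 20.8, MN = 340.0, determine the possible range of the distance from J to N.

100.0 ≤ JN ≤ 580.0

The maximum is all hops collinear in one direction: 69.2 + 150.0 + 20.8 + 340.0 = 580.0.
The longest hop is 340.0; the others sum to 240.0. Folding the others back against it leaves at least 340.0 − 240.0 = 100.0.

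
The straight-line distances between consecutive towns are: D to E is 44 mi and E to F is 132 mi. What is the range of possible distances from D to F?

88 ≤ DF ≤ 176 mi

By the triangle inequality, |44 − 132| ≤ DF ≤ 44 + 132.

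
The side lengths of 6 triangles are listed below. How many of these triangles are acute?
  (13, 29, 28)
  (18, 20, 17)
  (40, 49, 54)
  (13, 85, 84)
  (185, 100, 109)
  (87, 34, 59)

3

(13,29,28): 13²+28² = 953 > 841 = 29² → acute
(18,20,17): 17²+18² = 613 > 400 = 20² → acute
(40,49,54): 40²+49² = 4001 > 2916 = 54² → acute
(13,85,84): 13²+84² = 7225 = 85² → right
(185,100,109): 100²+109² = 21881 < 34225 = 185² → obtuse
(87,34,59): 34²+59² = 4637 < 7569 = 87² → obtuse
3 of the 6 are acute.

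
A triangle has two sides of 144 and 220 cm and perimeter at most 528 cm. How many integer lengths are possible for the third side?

88

Triangle inequality: 76 < x < 364. Perimeter ≤ 528 gives x ≤ 528 − 144 − 220 = 164.
So 76 < x ≤ 164; integers 77 through 164: 88 values.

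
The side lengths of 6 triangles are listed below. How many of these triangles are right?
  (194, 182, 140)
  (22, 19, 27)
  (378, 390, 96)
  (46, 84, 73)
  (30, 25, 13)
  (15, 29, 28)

1

(194,182,140): 140²+182² = 52724 > 37636 = 194² → acute
(22,19,27): 19²+22² = 845 > 729 = 27² → acute
(378,390,96): 96²+378² = 152100 = 390² → right
(46,84,73): 46²+73² = 7445 > 7056 = 84² → acute
(30,25,13): 13²+25² = 794 < 900 = 30² → obtuse
(15,29,28): 15²+28² = 1009 > 841 = 29² → acute
1 of the 6 is right.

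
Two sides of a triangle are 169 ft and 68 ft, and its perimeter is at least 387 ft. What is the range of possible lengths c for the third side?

150 ≤ c < 237 ft

Triangle inequality alone gives 101 < c < 237.
The perimeter condition gives c ≥ 387 − 169 − 68 = 150.
Intersecting the two: 150 ≤ c < 237.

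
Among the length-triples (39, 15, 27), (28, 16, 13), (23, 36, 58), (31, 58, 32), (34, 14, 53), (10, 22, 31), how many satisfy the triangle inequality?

(15,27,39): 15+27 > 39 → valid
(13,16,28): 13+16 > 28 → valid
(23,36,58): 23+36 > 58 → valid
(31,32,58): 31+32 > 58 → valid
(14,34,53): 14+34 ≤ 53 → not valid
(10,22,31): 10+22 > 31 → valid
5 of the 6 triples form a triangle.

5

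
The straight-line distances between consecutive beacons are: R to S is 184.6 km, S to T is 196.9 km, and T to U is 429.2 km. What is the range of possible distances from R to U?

47.7 ≤ RU ≤ 810.7 km

The maximum is all hops collinear in one direction: 184.6 + 196.9 + 429.2 = 810.7.
The longest hop is 429.2; the others sum to 381.5. Folding the others back against it leaves at least 429.2 − 381.5 = 47.7.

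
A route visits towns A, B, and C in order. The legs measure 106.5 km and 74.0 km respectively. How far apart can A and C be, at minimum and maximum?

32.5 ≤ AC ≤ 180.5 km

By the triangle inequality, |106.5 − 74.0| ≤ AC ≤ 106.5 + 74.0.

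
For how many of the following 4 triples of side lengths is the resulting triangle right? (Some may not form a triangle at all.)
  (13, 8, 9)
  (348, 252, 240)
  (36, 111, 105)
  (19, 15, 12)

2

(13,8,9): 8²+9² = 145 < 169 = 13² → obtuse
(348,252,240): 240²+252² = 121104 = 348² → right
(36,111,105): 36²+105² = 12321 = 111² → right
(19,15,12): 12²+15² = 369 > 361 = 19² → acute
2 of the 4 are right.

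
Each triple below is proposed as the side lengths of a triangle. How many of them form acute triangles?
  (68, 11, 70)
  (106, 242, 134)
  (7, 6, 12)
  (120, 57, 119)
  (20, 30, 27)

2

(68,11,70): 11²+68² = 4745 < 4900 = 70² → obtuse
(106,242,134): 106+134 ≤ 242, not a triangle
(7,6,12): 6²+7² = 85 < 144 = 12² → obtuse
(120,57,119): 57²+119² = 17410 > 14400 = 120² → acute
(20,30,27): 20²+27² = 1129 > 900 = 30² → acute
2 of the 5 are acute.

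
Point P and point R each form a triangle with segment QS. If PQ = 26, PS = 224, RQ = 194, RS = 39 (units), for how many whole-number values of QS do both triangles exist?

From triangle PQS: 198 < QS < 250.
From triangle RQS: 155 < QS < 233.
Intersection: 198 < QS < 233, so integers 199 through 232: 34 values.

34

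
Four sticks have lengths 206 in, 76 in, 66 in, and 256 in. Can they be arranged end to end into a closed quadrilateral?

Yes

A quadrilateral exists iff every side is shorter than the sum of the others — equivalently, the longest side is less than the sum of the rest.
Longest side 256 < 348 (sum of the remaining 3), so yes.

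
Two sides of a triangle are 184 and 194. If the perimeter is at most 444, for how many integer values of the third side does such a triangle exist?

Triangle inequality: 10 < x < 378. Perimeter ≤ 444 gives x ≤ 444 − 184 − 194 = 66.
So 10 < x ≤ 66; integers 11 through 66: 56 values.

56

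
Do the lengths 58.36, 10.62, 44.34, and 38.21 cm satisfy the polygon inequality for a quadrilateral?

A quadrilateral exists iff every side is shorter than the sum of the others — equivalently, the longest side is less than the sum of the rest.
Longest side 58.36 < 93.17 (sum of the remaining 3), so yes.

Yes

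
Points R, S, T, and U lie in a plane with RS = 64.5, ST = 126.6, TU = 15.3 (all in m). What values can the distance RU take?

46.8 ≤ RU ≤ 206.4 m

The maximum is all hops collinear in one direction: 64.5 + 126.6 + 15.3 = 206.4.
The longest hop is 126.6; the others sum to 79.8. Folding the others back against it leaves at least 126.6 − 79.8 = 46.8.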